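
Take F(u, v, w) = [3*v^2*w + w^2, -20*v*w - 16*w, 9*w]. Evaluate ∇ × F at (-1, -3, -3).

(∇×F)₁ = ∂F₃/∂v − ∂F₂/∂w = 20*v + 16
(∇×F)₂ = ∂F₁/∂w − ∂F₃/∂u = 3*v^2 + 2*w
(∇×F)₃ = ∂F₂/∂u − ∂F₁/∂v = -6*v*w
∇×F = (20*v + 16, 3*v^2 + 2*w, -6*v*w)
At (-1, -3, -3): (-44, 21, -54).

(-44, 21, -54)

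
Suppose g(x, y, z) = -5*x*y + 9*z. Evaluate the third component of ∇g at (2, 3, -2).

(∇g)_3 = ∂g/∂z = 9
At (2, 3, -2): 9.

9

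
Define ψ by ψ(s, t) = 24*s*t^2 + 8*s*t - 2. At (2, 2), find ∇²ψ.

∂²ψ/∂s² = 0
∂²ψ/∂t² = 48*s
∇²ψ = 48*s
At (2, 2): 96.

96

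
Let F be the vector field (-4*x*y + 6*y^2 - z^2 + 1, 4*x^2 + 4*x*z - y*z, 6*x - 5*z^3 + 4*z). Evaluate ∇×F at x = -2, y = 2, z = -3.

(10, 0, -60)

(∇×F)₁ = ∂F₃/∂y − ∂F₂/∂z = -4*x + y
(∇×F)₂ = ∂F₁/∂z − ∂F₃/∂x = -2*z - 6
(∇×F)₃ = ∂F₂/∂x − ∂F₁/∂y = 12*x - 12*y + 4*z
∇×F = (-4*x + y, -2*z - 6, 12*x - 12*y + 4*z)
At (-2, 2, -3): (10, 0, -60).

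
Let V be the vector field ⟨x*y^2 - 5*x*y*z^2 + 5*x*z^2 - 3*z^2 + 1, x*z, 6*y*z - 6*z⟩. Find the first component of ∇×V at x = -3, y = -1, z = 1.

(∇×V)_1 = ∂V₃/∂y − ∂V₂/∂z
= 6*z − (x)
= -x + 6*z
At (-3, -1, 1): 9.

9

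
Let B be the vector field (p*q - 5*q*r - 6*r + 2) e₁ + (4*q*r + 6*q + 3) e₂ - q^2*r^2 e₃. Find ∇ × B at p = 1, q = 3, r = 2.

(-36, -21, 9)

(∇×B)₁ = ∂B₃/∂q − ∂B₂/∂r = -2*q*r^2 - 4*q
(∇×B)₂ = ∂B₁/∂r − ∂B₃/∂p = -5*q - 6
(∇×B)₃ = ∂B₂/∂p − ∂B₁/∂q = -p + 5*r
∇×B = (-2*q*r^2 - 4*q, -5*q - 6, -p + 5*r)
At (1, 3, 2): (-36, -21, 9).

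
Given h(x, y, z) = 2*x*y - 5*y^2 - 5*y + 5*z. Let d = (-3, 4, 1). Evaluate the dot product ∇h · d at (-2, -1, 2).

∂h/∂x = 2*y
∂h/∂y = 2*x - 10*y - 5
∂h/∂z = 5
∇h at (-2, -1, 2) = (-2, 1, 5)
∇h · d = (-2)(-3) + (1)(4) + (5)(1) = 15

15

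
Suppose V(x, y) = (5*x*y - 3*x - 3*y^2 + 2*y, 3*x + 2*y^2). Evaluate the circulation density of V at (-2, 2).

23

∂V₂/∂x = 3
∂V₁/∂y = 5*x - 6*y + 2
Scalar curl = -5*x + 6*y + 1
At (-2, 2): 23.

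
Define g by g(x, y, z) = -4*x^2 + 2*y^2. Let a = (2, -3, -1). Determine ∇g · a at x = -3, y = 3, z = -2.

∂g/∂x = -8*x
∂g/∂y = 4*y
∂g/∂z = 0
∇g at (-3, 3, -2) = (24, 12, 0)
∇g · a = (24)(2) + (12)(-3) + (0)(-1) = 12

12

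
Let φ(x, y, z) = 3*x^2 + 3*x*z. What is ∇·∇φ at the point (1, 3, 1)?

∂²φ/∂x² = 6
∂²φ/∂y² = 0
∂²φ/∂z² = 0
∇²φ = 6
At (1, 3, 1): 6.

6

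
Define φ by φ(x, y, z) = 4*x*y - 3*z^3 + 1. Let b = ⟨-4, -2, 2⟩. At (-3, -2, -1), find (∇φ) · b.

38

∂φ/∂x = 4*y
∂φ/∂y = 4*x
∂φ/∂z = -9*z^2
∇φ at (-3, -2, -1) = (-8, -12, -9)
∇φ · b = (-8)(-4) + (-12)(-2) + (-9)(2) = 38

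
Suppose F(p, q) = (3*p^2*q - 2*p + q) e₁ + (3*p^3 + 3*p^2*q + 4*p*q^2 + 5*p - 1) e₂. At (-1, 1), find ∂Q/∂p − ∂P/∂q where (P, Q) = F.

∂F₂/∂p = 9*p^2 + 6*p*q + 4*q^2 + 5
∂F₁/∂q = 3*p^2 + 1
Scalar curl = 6*p^2 + 6*p*q + 4*q^2 + 4
At (-1, 1): 8.

8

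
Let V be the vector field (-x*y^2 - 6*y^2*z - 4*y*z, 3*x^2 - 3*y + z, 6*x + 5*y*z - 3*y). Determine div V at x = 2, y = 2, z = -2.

∂V₁/∂x = -y^2
∂V₂/∂y = -3
∂V₃/∂z = 5*y
∇·V = -y^2 + 5*y - 3
At (2, 2, -2): 3.

3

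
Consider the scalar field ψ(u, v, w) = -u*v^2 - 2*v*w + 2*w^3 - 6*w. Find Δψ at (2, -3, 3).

∂²ψ/∂u² = 0
∂²ψ/∂v² = -2*u
∂²ψ/∂w² = 12*w
∇²ψ = -2*u + 12*w
At (2, -3, 3): 32.

32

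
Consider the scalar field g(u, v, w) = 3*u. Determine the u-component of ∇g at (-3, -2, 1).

(∇g)_1 = ∂g/∂u = 3
At (-3, -2, 1): 3.

3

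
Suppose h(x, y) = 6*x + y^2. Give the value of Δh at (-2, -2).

∂²h/∂x² = 0
∂²h/∂y² = 2
∇²h = 2
At (-2, -2): 2.

2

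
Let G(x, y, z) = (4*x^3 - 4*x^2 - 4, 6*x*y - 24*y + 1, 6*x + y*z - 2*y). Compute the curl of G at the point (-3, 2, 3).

(1, -6, 12)

(∇×G)₁ = ∂G₃/∂y − ∂G₂/∂z = z - 2
(∇×G)₂ = ∂G₁/∂z − ∂G₃/∂x = -6
(∇×G)₃ = ∂G₂/∂x − ∂G₁/∂y = 6*y
∇×G = (z - 2, -6, 6*y)
At (-3, 2, 3): (1, -6, 12).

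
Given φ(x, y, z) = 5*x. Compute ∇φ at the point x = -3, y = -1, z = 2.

(5, 0, 0)

∂φ/∂x = 5
∂φ/∂y = 0
∂φ/∂z = 0
∇φ = (5, 0, 0)
At (-3, -1, 2): (5, 0, 0).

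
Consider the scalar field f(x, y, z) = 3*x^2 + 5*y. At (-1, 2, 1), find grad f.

(-6, 5, 0)

∂f/∂x = 6*x
∂f/∂y = 5
∂f/∂z = 0
∇f = (6*x, 5, 0)
At (-1, 2, 1): (-6, 5, 0).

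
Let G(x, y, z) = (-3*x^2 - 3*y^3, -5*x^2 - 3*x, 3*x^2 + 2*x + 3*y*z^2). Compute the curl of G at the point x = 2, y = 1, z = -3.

(∇×G)₁ = ∂G₃/∂y − ∂G₂/∂z = 3*z^2
(∇×G)₂ = ∂G₁/∂z − ∂G₃/∂x = -6*x - 2
(∇×G)₃ = ∂G₂/∂x − ∂G₁/∂y = -10*x + 9*y^2 - 3
∇×G = (3*z^2, -6*x - 2, -10*x + 9*y^2 - 3)
At (2, 1, -3): (27, -14, -14).

(27, -14, -14)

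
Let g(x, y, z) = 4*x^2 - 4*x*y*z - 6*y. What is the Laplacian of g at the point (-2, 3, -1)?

∂²g/∂x² = 8
∂²g/∂y² = 0
∂²g/∂z² = 0
∇²g = 8
At (-2, 3, -1): 8.

8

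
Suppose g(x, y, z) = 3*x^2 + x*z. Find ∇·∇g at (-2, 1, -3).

∂²g/∂x² = 6
∂²g/∂y² = 0
∂²g/∂z² = 0
∇²g = 6
At (-2, 1, -3): 6.

6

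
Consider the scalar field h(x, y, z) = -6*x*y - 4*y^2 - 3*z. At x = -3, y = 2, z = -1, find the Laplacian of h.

-8

∂²h/∂x² = 0
∂²h/∂y² = -8
∂²h/∂z² = 0
∇²h = -8
At (-3, 2, -1): -8.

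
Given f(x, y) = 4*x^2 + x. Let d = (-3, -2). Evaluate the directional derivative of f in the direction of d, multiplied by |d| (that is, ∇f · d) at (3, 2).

-75

∂f/∂x = 8*x + 1
∂f/∂y = 0
∇f at (3, 2) = (25, 0)
∇f · d = (25)(-3) + (0)(-2) = -75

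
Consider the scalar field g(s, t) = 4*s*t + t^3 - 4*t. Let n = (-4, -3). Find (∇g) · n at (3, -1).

-17

∂g/∂s = 4*t
∂g/∂t = 4*s + 3*t^2 - 4
∇g at (3, -1) = (-4, 11)
∇g · n = (-4)(-4) + (11)(-3) = -17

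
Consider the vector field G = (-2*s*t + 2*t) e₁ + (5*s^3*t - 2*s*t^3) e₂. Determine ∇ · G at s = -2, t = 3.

∂G₁/∂s = -2*t
∂G₂/∂t = 5*s^3 - 6*s*t^2
∇·G = 5*s^3 - 6*s*t^2 - 2*t
At (-2, 3): 62.

62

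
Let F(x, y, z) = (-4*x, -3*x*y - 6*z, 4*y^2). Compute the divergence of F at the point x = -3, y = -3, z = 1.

5

∂F₁/∂x = -4
∂F₂/∂y = -3*x
∂F₃/∂z = 0
∇·F = -3*x - 4
At (-3, -3, 1): 5.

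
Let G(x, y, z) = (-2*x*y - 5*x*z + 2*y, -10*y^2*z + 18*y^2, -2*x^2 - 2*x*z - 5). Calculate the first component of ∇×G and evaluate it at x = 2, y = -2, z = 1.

40

(∇×G)_1 = ∂G₃/∂y − ∂G₂/∂z
= 0 − (-10*y^2)
= 10*y^2
At (2, -2, 1): 40.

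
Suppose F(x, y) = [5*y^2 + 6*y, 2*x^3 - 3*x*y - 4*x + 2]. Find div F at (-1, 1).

∂F₁/∂x = 0
∂F₂/∂y = -3*x
∇·F = -3*x
At (-1, 1): 3.

3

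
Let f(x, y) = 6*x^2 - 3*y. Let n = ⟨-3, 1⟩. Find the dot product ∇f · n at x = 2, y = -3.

-75

∂f/∂x = 12*x
∂f/∂y = -3
∇f at (2, -3) = (24, -3)
∇f · n = (24)(-3) + (-3)(1) = -75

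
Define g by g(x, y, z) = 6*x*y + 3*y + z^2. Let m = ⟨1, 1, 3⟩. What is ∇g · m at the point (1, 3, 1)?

33

∂g/∂x = 6*y
∂g/∂y = 6*x + 3
∂g/∂z = 2*z
∇g at (1, 3, 1) = (18, 9, 2)
∇g · m = (18)(1) + (9)(1) + (2)(3) = 33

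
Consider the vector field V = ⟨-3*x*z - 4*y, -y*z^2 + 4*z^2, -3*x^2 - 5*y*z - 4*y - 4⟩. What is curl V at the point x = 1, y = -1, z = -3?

(41, 3, 4)

(∇×V)₁ = ∂V₃/∂y − ∂V₂/∂z = 2*y*z - 13*z - 4
(∇×V)₂ = ∂V₁/∂z − ∂V₃/∂x = 3*x
(∇×V)₃ = ∂V₂/∂x − ∂V₁/∂y = 4
∇×V = (2*y*z - 13*z - 4, 3*x, 4)
At (1, -1, -3): (41, 3, 4).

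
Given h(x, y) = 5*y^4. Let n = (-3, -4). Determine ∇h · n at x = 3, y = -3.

2160

∂h/∂x = 0
∂h/∂y = 20*y^3
∇h at (3, -3) = (0, -540)
∇h · n = (0)(-3) + (-540)(-4) = 2160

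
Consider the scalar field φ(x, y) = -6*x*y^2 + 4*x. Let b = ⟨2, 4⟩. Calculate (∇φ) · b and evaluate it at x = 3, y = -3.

332

∂φ/∂x = -6*y^2 + 4
∂φ/∂y = -12*x*y
∇φ at (3, -3) = (-50, 108)
∇φ · b = (-50)(2) + (108)(4) = 332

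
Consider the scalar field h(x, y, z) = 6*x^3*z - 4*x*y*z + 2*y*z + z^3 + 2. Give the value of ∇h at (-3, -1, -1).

∂h/∂x = 18*x^2*z - 4*y*z
∂h/∂y = -4*x*z + 2*z
∂h/∂z = 6*x^3 - 4*x*y + 2*y + 3*z^2
∇h = (18*x^2*z - 4*y*z, -4*x*z + 2*z, 6*x^3 - 4*x*y + 2*y + 3*z^2)
At (-3, -1, -1): (-166, -14, -173).

(-166, -14, -173)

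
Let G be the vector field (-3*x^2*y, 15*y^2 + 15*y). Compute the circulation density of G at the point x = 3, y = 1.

∂G₂/∂x = 0
∂G₁/∂y = -3*x^2
Scalar curl = 3*x^2
At (3, 1): 27.

27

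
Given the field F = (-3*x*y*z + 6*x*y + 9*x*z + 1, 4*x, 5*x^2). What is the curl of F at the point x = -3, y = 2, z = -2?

(0, 21, 40)

(∇×F)₁ = ∂F₃/∂y − ∂F₂/∂z = 0
(∇×F)₂ = ∂F₁/∂z − ∂F₃/∂x = -3*x*y - x
(∇×F)₃ = ∂F₂/∂x − ∂F₁/∂y = 3*x*z - 6*x + 4
∇×F = (0, -3*x*y - x, 3*x*z - 6*x + 4)
At (-3, 2, -2): (0, 21, 40).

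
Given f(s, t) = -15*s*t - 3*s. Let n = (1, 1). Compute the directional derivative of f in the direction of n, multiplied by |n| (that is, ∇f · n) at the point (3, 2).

∂f/∂s = -15*t - 3
∂f/∂t = -15*s
∇f at (3, 2) = (-33, -45)
∇f · n = (-33)(1) + (-45)(1) = -78

-78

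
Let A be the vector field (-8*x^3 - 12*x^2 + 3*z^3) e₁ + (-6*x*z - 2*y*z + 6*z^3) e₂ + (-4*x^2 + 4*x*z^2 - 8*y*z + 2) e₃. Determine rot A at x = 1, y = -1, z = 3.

(-182, 53, -18)

(∇×A)₁ = ∂A₃/∂y − ∂A₂/∂z = 6*x + 2*y - 18*z^2 - 8*z
(∇×A)₂ = ∂A₁/∂z − ∂A₃/∂x = 8*x + 5*z^2
(∇×A)₃ = ∂A₂/∂x − ∂A₁/∂y = -6*z
∇×A = (6*x + 2*y - 18*z^2 - 8*z, 8*x + 5*z^2, -6*z)
At (1, -1, 3): (-182, 53, -18).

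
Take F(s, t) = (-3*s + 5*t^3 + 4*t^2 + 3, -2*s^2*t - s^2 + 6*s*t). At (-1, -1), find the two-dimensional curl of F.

∂F₂/∂s = -4*s*t - 2*s + 6*t
∂F₁/∂t = 15*t^2 + 8*t
Scalar curl = -4*s*t - 2*s - 15*t^2 - 2*t
At (-1, -1): -15.

-15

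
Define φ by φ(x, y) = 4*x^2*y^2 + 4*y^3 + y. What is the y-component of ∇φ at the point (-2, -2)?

(∇φ)_2 = ∂φ/∂y = 8*x^2*y + 12*y^2 + 1
At (-2, -2): -15.

-15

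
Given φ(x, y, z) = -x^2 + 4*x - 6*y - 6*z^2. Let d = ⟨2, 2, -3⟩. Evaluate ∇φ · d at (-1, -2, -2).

-72

∂φ/∂x = -2*x + 4
∂φ/∂y = -6
∂φ/∂z = -12*z
∇φ at (-1, -2, -2) = (6, -6, 24)
∇φ · d = (6)(2) + (-6)(2) + (24)(-3) = -72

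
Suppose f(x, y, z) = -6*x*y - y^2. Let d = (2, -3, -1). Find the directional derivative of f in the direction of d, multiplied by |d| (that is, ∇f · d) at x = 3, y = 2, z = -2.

∂f/∂x = -6*y
∂f/∂y = -6*x - 2*y
∂f/∂z = 0
∇f at (3, 2, -2) = (-12, -22, 0)
∇f · d = (-12)(2) + (-22)(-3) + (0)(-1) = 42

42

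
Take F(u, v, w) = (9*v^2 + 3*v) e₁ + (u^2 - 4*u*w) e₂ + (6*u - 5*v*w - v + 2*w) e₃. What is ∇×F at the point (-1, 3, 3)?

(-20, -6, -71)

(∇×F)₁ = ∂F₃/∂v − ∂F₂/∂w = 4*u - 5*w - 1
(∇×F)₂ = ∂F₁/∂w − ∂F₃/∂u = -6
(∇×F)₃ = ∂F₂/∂u − ∂F₁/∂v = 2*u - 18*v - 4*w - 3
∇×F = (4*u - 5*w - 1, -6, 2*u - 18*v - 4*w - 3)
At (-1, 3, 3): (-20, -6, -71).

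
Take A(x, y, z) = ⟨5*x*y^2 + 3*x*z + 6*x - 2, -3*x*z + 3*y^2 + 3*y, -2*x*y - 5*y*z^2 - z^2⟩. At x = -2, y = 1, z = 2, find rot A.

(∇×A)₁ = ∂A₃/∂y − ∂A₂/∂z = x - 5*z^2
(∇×A)₂ = ∂A₁/∂z − ∂A₃/∂x = 3*x + 2*y
(∇×A)₃ = ∂A₂/∂x − ∂A₁/∂y = -10*x*y - 3*z
∇×A = (x - 5*z^2, 3*x + 2*y, -10*x*y - 3*z)
At (-2, 1, 2): (-22, -4, 14).

(-22, -4, 14)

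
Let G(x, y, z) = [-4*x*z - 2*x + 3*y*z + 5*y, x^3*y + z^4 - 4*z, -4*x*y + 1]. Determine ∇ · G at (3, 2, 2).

∂G₁/∂x = -4*z - 2
∂G₂/∂y = x^3
∂G₃/∂z = 0
∇·G = x^3 - 4*z - 2
At (3, 2, 2): 17.

17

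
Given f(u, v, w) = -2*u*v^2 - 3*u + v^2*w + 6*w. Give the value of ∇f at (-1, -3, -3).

∂f/∂u = -2*v^2 - 3
∂f/∂v = -4*u*v + 2*v*w
∂f/∂w = v^2 + 6
∇f = (-2*v^2 - 3, -4*u*v + 2*v*w, v^2 + 6)
At (-1, -3, -3): (-21, 6, 15).

(-21, 6, 15)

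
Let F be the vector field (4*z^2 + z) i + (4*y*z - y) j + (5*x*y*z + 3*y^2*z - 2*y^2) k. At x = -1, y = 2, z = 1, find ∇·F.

5

∂F₁/∂x = 0
∂F₂/∂y = 4*z - 1
∂F₃/∂z = 5*x*y + 3*y^2
∇·F = 5*x*y + 3*y^2 + 4*z - 1
At (-1, 2, 1): 5.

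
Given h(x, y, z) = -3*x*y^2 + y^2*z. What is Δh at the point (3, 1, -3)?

∂²h/∂x² = 0
∂²h/∂y² = 2*(-3*x + z)
∂²h/∂z² = 0
∇²h = -6*x + 2*z
At (3, 1, -3): -24.

-24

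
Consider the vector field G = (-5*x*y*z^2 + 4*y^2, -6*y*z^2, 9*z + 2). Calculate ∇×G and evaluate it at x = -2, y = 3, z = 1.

(36, 60, -34)

(∇×G)₁ = ∂G₃/∂y − ∂G₂/∂z = 12*y*z
(∇×G)₂ = ∂G₁/∂z − ∂G₃/∂x = -10*x*y*z
(∇×G)₃ = ∂G₂/∂x − ∂G₁/∂y = 5*x*z^2 - 8*y
∇×G = (12*y*z, -10*x*y*z, 5*x*z^2 - 8*y)
At (-2, 3, 1): (36, 60, -34).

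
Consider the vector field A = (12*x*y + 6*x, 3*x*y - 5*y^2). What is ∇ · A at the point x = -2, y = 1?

2

∂A₁/∂x = 12*y + 6
∂A₂/∂y = 3*x - 10*y
∇·A = 3*x + 2*y + 6
At (-2, 1): 2.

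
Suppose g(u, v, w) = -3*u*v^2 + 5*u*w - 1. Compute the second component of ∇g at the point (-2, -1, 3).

-12

(∇g)_2 = ∂g/∂v = -6*u*v
At (-2, -1, 3): -12.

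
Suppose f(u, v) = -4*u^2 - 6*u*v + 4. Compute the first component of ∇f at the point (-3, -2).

(∇f)_1 = ∂f/∂u = -8*u - 6*v
At (-3, -2): 36.

36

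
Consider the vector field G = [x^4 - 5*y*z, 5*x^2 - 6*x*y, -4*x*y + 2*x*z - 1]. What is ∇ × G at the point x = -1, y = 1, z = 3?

(4, -7, -1)

(∇×G)₁ = ∂G₃/∂y − ∂G₂/∂z = -4*x
(∇×G)₂ = ∂G₁/∂z − ∂G₃/∂x = -y - 2*z
(∇×G)₃ = ∂G₂/∂x − ∂G₁/∂y = 10*x - 6*y + 5*z
∇×G = (-4*x, -y - 2*z, 10*x - 6*y + 5*z)
At (-1, 1, 3): (4, -7, -1).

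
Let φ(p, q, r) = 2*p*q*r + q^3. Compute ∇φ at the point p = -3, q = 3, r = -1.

(-6, 33, -18)

∂φ/∂p = 2*q*r
∂φ/∂q = 2*p*r + 3*q^2
∂φ/∂r = 2*p*q
∇φ = (2*q*r, 2*p*r + 3*q^2, 2*p*q)
At (-3, 3, -1): (-6, 33, -18).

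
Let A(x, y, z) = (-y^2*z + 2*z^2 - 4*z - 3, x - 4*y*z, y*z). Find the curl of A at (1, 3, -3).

(∇×A)₁ = ∂A₃/∂y − ∂A₂/∂z = 4*y + z
(∇×A)₂ = ∂A₁/∂z − ∂A₃/∂x = -y^2 + 4*z - 4
(∇×A)₃ = ∂A₂/∂x − ∂A₁/∂y = 2*y*z + 1
∇×A = (4*y + z, -y^2 + 4*z - 4, 2*y*z + 1)
At (1, 3, -3): (9, -25, -17).

(9, -25, -17)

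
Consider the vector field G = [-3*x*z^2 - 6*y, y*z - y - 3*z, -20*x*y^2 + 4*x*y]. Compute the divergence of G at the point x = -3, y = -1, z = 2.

∂G₁/∂x = -3*z^2
∂G₂/∂y = z - 1
∂G₃/∂z = 0
∇·G = -3*z^2 + z - 1
At (-3, -1, 2): -11.

-11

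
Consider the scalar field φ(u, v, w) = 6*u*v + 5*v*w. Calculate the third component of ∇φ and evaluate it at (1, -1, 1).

(∇φ)_3 = ∂φ/∂w = 5*v
At (1, -1, 1): -5.

-5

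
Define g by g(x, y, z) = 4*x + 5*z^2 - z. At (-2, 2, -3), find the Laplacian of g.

∂²g/∂x² = 0
∂²g/∂y² = 0
∂²g/∂z² = 10
∇²g = 10
At (-2, 2, -3): 10.

10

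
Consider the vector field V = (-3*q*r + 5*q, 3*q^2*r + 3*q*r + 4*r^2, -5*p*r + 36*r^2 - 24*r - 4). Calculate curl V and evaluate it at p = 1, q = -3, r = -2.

(∇×V)₁ = ∂V₃/∂q − ∂V₂/∂r = -3*q^2 - 3*q - 8*r
(∇×V)₂ = ∂V₁/∂r − ∂V₃/∂p = -3*q + 5*r
(∇×V)₃ = ∂V₂/∂p − ∂V₁/∂q = 3*r - 5
∇×V = (-3*q^2 - 3*q - 8*r, -3*q + 5*r, 3*r - 5)
At (1, -3, -2): (-2, -1, -11).

(-2, -1, -11)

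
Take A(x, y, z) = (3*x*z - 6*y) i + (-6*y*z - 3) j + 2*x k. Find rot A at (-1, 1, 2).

(6, -5, 6)

(∇×A)₁ = ∂A₃/∂y − ∂A₂/∂z = 6*y
(∇×A)₂ = ∂A₁/∂z − ∂A₃/∂x = 3*x - 2
(∇×A)₃ = ∂A₂/∂x − ∂A₁/∂y = 6
∇×A = (6*y, 3*x - 2, 6)
At (-1, 1, 2): (6, -5, 6).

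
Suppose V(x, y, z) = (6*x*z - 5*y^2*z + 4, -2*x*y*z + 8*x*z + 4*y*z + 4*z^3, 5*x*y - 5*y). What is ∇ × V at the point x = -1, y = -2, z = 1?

(-2, -16, -8)

(∇×V)₁ = ∂V₃/∂y − ∂V₂/∂z = 2*x*y - 3*x - 4*y - 12*z^2 - 5
(∇×V)₂ = ∂V₁/∂z − ∂V₃/∂x = 6*x - 5*y^2 - 5*y
(∇×V)₃ = ∂V₂/∂x − ∂V₁/∂y = 8*y*z + 8*z
∇×V = (2*x*y - 3*x - 4*y - 12*z^2 - 5, 6*x - 5*y^2 - 5*y, 8*y*z + 8*z)
At (-1, -2, 1): (-2, -16, -8).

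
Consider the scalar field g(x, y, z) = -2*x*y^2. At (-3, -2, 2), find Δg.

12

∂²g/∂x² = 0
∂²g/∂y² = -4*x
∂²g/∂z² = 0
∇²g = -4*x
At (-3, -2, 2): 12.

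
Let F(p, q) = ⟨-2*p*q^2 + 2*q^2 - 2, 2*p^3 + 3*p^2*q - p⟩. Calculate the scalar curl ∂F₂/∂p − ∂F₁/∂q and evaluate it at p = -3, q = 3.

∂F₂/∂p = 6*p^2 + 6*p*q - 1
∂F₁/∂q = -4*p*q + 4*q
Scalar curl = 6*p^2 + 10*p*q - 4*q - 1
At (-3, 3): -49.

-49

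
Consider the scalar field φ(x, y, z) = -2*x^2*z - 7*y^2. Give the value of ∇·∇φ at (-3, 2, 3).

-26

∂²φ/∂x² = -4*z
∂²φ/∂y² = -14
∂²φ/∂z² = 0
∇²φ = -4*z - 14
At (-3, 2, 3): -26.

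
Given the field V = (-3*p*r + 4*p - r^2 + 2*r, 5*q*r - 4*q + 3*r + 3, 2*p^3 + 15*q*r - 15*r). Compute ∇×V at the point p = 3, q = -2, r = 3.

(52, -67, 0)

(∇×V)₁ = ∂V₃/∂q − ∂V₂/∂r = -5*q + 15*r - 3
(∇×V)₂ = ∂V₁/∂r − ∂V₃/∂p = -6*p^2 - 3*p - 2*r + 2
(∇×V)₃ = ∂V₂/∂p − ∂V₁/∂q = 0
∇×V = (-5*q + 15*r - 3, -6*p^2 - 3*p - 2*r + 2, 0)
At (3, -2, 3): (52, -67, 0).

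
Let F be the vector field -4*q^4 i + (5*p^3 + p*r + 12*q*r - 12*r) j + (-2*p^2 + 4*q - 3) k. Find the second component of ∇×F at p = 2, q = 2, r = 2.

(∇×F)_2 = ∂F₁/∂r − ∂F₃/∂p
= 0 − (-4*p)
= 4*p
At (2, 2, 2): 8.

8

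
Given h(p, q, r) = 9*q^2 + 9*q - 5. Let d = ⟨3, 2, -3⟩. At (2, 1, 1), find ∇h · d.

54

∂h/∂p = 0
∂h/∂q = 18*q + 9
∂h/∂r = 0
∇h at (2, 1, 1) = (0, 27, 0)
∇h · d = (0)(3) + (27)(2) + (0)(-3) = 54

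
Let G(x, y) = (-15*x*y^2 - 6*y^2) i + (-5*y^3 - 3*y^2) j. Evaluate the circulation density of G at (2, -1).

∂G₂/∂x = 0
∂G₁/∂y = -30*x*y - 12*y
Scalar curl = 30*x*y + 12*y
At (2, -1): -72.

-72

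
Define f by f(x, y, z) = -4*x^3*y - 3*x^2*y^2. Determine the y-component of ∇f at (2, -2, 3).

(∇f)_2 = ∂f/∂y = -4*x^3 - 6*x^2*y
At (2, -2, 3): 16.

16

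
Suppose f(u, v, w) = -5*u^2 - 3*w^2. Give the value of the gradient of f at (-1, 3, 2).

∂f/∂u = -10*u
∂f/∂v = 0
∂f/∂w = -6*w
∇f = (-10*u, 0, -6*w)
At (-1, 3, 2): (10, 0, -12).

(10, 0, -12)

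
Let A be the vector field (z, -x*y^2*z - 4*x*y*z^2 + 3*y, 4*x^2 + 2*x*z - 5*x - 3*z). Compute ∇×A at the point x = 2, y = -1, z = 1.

(∇×A)₁ = ∂A₃/∂y − ∂A₂/∂z = x*y^2 + 8*x*y*z
(∇×A)₂ = ∂A₁/∂z − ∂A₃/∂x = -8*x - 2*z + 6
(∇×A)₃ = ∂A₂/∂x − ∂A₁/∂y = -y^2*z - 4*y*z^2
∇×A = (x*y^2 + 8*x*y*z, -8*x - 2*z + 6, -y^2*z - 4*y*z^2)
At (2, -1, 1): (-14, -12, 3).

(-14, -12, 3)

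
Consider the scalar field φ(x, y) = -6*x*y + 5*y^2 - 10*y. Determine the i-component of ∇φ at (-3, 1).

(∇φ)_1 = ∂φ/∂x = -6*y
At (-3, 1): -6.

-6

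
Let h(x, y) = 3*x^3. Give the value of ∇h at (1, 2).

(9, 0)

∂h/∂x = 9*x^2
∂h/∂y = 0
∇h = (9*x^2, 0)
At (1, 2): (9, 0).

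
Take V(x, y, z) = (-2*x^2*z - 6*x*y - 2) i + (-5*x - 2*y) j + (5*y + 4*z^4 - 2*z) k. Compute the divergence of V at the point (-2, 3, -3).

-478

∂V₁/∂x = -4*x*z - 6*y
∂V₂/∂y = -2
∂V₃/∂z = 16*z^3 - 2
∇·V = -4*x*z - 6*y + 16*z^3 - 4
At (-2, 3, -3): -478.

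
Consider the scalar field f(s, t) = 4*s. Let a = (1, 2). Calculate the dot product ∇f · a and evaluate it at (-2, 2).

4

∂f/∂s = 4
∂f/∂t = 0
∇f at (-2, 2) = (4, 0)
∇f · a = (4)(1) + (0)(2) = 4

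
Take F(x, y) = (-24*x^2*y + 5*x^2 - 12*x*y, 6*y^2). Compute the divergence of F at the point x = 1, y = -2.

106

∂F₁/∂x = -48*x*y + 10*x - 12*y
∂F₂/∂y = 12*y
∇·F = -48*x*y + 10*x
At (1, -2): 106.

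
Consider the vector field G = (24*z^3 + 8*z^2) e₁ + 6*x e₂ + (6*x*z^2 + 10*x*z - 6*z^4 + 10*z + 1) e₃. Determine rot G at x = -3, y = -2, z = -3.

(∇×G)₁ = ∂G₃/∂y − ∂G₂/∂z = 0
(∇×G)₂ = ∂G₁/∂z − ∂G₃/∂x = 66*z^2 + 6*z
(∇×G)₃ = ∂G₂/∂x − ∂G₁/∂y = 6
∇×G = (0, 66*z^2 + 6*z, 6)
At (-3, -2, -3): (0, 576, 6).

(0, 576, 6)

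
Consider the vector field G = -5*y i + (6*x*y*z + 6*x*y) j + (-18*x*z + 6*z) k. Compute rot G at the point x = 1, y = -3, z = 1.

(∇×G)₁ = ∂G₃/∂y − ∂G₂/∂z = -6*x*y
(∇×G)₂ = ∂G₁/∂z − ∂G₃/∂x = 18*z
(∇×G)₃ = ∂G₂/∂x − ∂G₁/∂y = 6*y*z + 6*y + 5
∇×G = (-6*x*y, 18*z, 6*y*z + 6*y + 5)
At (1, -3, 1): (18, 18, -31).

(18, 18, -31)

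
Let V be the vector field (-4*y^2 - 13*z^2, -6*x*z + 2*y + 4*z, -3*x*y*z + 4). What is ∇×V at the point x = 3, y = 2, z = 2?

(-4, -40, 4)

(∇×V)₁ = ∂V₃/∂y − ∂V₂/∂z = -3*x*z + 6*x - 4
(∇×V)₂ = ∂V₁/∂z − ∂V₃/∂x = 3*y*z - 26*z
(∇×V)₃ = ∂V₂/∂x − ∂V₁/∂y = 8*y - 6*z
∇×V = (-3*x*z + 6*x - 4, 3*y*z - 26*z, 8*y - 6*z)
At (3, 2, 2): (-4, -40, 4).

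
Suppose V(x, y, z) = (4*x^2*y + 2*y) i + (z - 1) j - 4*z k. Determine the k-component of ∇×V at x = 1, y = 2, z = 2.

-6

(∇×V)_3 = ∂V₂/∂x − ∂V₁/∂y
= 0 − (4*x^2 + 2)
= -4*x^2 - 2
At (1, 2, 2): -6.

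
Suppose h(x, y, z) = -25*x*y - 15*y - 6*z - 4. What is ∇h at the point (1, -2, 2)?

(50, -40, -6)

∂h/∂x = -25*y
∂h/∂y = -25*x - 15
∂h/∂z = -6
∇h = (-25*y, -25*x - 15, -6)
At (1, -2, 2): (50, -40, -6).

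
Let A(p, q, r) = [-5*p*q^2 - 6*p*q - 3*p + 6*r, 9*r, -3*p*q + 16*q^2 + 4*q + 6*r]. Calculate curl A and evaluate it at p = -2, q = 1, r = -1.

(33, 9, -32)

(∇×A)₁ = ∂A₃/∂q − ∂A₂/∂r = -3*p + 32*q - 5
(∇×A)₂ = ∂A₁/∂r − ∂A₃/∂p = 3*q + 6
(∇×A)₃ = ∂A₂/∂p − ∂A₁/∂q = 10*p*q + 6*p
∇×A = (-3*p + 32*q - 5, 3*q + 6, 10*p*q + 6*p)
At (-2, 1, -1): (33, 9, -32).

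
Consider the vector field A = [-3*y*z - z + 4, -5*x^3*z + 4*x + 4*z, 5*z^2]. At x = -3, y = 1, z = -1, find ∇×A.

(∇×A)₁ = ∂A₃/∂y − ∂A₂/∂z = 5*x^3 - 4
(∇×A)₂ = ∂A₁/∂z − ∂A₃/∂x = -3*y - 1
(∇×A)₃ = ∂A₂/∂x − ∂A₁/∂y = -15*x^2*z + 3*z + 4
∇×A = (5*x^3 - 4, -3*y - 1, -15*x^2*z + 3*z + 4)
At (-3, 1, -1): (-139, -4, 136).

(-139, -4, 136)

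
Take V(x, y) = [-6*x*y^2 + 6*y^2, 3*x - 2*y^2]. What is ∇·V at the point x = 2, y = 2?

-32

∂V₁/∂x = -6*y^2
∂V₂/∂y = -4*y
∇·V = -6*y^2 - 4*y
At (2, 2): -32.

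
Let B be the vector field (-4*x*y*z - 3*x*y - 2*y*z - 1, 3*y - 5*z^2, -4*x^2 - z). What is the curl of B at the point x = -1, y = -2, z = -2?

(-20, -12, 1)

(∇×B)₁ = ∂B₃/∂y − ∂B₂/∂z = 10*z
(∇×B)₂ = ∂B₁/∂z − ∂B₃/∂x = -4*x*y + 8*x - 2*y
(∇×B)₃ = ∂B₂/∂x − ∂B₁/∂y = 4*x*z + 3*x + 2*z
∇×B = (10*z, -4*x*y + 8*x - 2*y, 4*x*z + 3*x + 2*z)
At (-1, -2, -2): (-20, -12, 1).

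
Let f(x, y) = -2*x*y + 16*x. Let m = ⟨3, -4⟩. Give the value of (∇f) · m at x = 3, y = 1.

66

∂f/∂x = -2*y + 16
∂f/∂y = -2*x
∇f at (3, 1) = (14, -6)
∇f · m = (14)(3) + (-6)(-4) = 66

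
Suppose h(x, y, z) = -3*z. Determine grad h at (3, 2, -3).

(0, 0, -3)

∂h/∂x = 0
∂h/∂y = 0
∂h/∂z = -3
∇h = (0, 0, -3)
At (3, 2, -3): (0, 0, -3).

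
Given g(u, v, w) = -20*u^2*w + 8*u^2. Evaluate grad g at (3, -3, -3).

∂g/∂u = -40*u*w + 16*u
∂g/∂v = 0
∂g/∂w = -20*u^2
∇g = (-40*u*w + 16*u, 0, -20*u^2)
At (3, -3, -3): (408, 0, -180).

(408, 0, -180)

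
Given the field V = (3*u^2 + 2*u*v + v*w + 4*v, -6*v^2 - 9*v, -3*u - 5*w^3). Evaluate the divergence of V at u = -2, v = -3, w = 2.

∂V₁/∂u = 6*u + 2*v
∂V₂/∂v = -12*v - 9
∂V₃/∂w = -15*w^2
∇·V = 6*u - 10*v - 15*w^2 - 9
At (-2, -3, 2): -51.

-51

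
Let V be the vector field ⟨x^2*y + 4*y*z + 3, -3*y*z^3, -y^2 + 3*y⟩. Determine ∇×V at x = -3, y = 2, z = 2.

(71, 8, -17)

(∇×V)₁ = ∂V₃/∂y − ∂V₂/∂z = 9*y*z^2 - 2*y + 3
(∇×V)₂ = ∂V₁/∂z − ∂V₃/∂x = 4*y
(∇×V)₃ = ∂V₂/∂x − ∂V₁/∂y = -x^2 - 4*z
∇×V = (9*y*z^2 - 2*y + 3, 4*y, -x^2 - 4*z)
At (-3, 2, 2): (71, 8, -17).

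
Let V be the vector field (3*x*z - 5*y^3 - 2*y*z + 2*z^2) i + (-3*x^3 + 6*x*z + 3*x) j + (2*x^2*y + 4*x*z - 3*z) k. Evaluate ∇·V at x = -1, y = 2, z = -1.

-10

∂V₁/∂x = 3*z
∂V₂/∂y = 0
∂V₃/∂z = 4*x - 3
∇·V = 4*x + 3*z - 3
At (-1, 2, -1): -10.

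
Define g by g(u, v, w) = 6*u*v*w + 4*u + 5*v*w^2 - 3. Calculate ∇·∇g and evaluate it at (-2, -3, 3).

-30

∂²g/∂u² = 0
∂²g/∂v² = 0
∂²g/∂w² = 10*v
∇²g = 10*v
At (-2, -3, 3): -30.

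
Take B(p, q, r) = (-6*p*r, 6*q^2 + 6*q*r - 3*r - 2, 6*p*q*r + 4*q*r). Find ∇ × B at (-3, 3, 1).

(∇×B)₁ = ∂B₃/∂q − ∂B₂/∂r = 6*p*r - 6*q + 4*r + 3
(∇×B)₂ = ∂B₁/∂r − ∂B₃/∂p = -6*p - 6*q*r
(∇×B)₃ = ∂B₂/∂p − ∂B₁/∂q = 0
∇×B = (6*p*r - 6*q + 4*r + 3, -6*p - 6*q*r, 0)
At (-3, 3, 1): (-29, 0, 0).

(-29, 0, 0)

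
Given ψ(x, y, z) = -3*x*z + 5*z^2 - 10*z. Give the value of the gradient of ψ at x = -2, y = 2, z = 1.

(-3, 0, 6)

∂ψ/∂x = -3*z
∂ψ/∂y = 0
∂ψ/∂z = -3*x + 10*z - 10
∇ψ = (-3*z, 0, -3*x + 10*z - 10)
At (-2, 2, 1): (-3, 0, 6).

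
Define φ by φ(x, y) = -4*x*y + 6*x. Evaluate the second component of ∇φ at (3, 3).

-12

(∇φ)_2 = ∂φ/∂y = -4*x
At (3, 3): -12.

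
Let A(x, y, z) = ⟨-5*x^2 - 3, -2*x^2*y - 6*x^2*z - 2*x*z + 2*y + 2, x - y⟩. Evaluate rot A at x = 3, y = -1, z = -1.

(∇×A)₁ = ∂A₃/∂y − ∂A₂/∂z = 6*x^2 + 2*x - 1
(∇×A)₂ = ∂A₁/∂z − ∂A₃/∂x = -1
(∇×A)₃ = ∂A₂/∂x − ∂A₁/∂y = -4*x*y - 12*x*z - 2*z
∇×A = (6*x^2 + 2*x - 1, -1, -4*x*y - 12*x*z - 2*z)
At (3, -1, -1): (59, -1, 50).

(59, -1, 50)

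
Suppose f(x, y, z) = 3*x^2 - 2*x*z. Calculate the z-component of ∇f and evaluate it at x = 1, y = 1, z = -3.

(∇f)_3 = ∂f/∂z = -2*x
At (1, 1, -3): -2.

-2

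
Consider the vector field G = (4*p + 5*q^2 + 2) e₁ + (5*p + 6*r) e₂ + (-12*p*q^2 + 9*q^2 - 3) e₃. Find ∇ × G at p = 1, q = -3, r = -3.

(12, 108, 35)

(∇×G)₁ = ∂G₃/∂q − ∂G₂/∂r = -24*p*q + 18*q - 6
(∇×G)₂ = ∂G₁/∂r − ∂G₃/∂p = 12*q^2
(∇×G)₃ = ∂G₂/∂p − ∂G₁/∂q = -10*q + 5
∇×G = (-24*p*q + 18*q - 6, 12*q^2, -10*q + 5)
At (1, -3, -3): (12, 108, 35).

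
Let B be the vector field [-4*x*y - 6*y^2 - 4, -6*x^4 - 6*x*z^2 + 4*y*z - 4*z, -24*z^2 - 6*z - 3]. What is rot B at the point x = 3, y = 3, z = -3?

(∇×B)₁ = ∂B₃/∂y − ∂B₂/∂z = 12*x*z - 4*y + 4
(∇×B)₂ = ∂B₁/∂z − ∂B₃/∂x = 0
(∇×B)₃ = ∂B₂/∂x − ∂B₁/∂y = -24*x^3 + 4*x + 12*y - 6*z^2
∇×B = (12*x*z - 4*y + 4, 0, -24*x^3 + 4*x + 12*y - 6*z^2)
At (3, 3, -3): (-116, 0, -654).

(-116, 0, -654)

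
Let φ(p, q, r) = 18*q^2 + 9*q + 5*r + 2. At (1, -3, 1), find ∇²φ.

∂²φ/∂p² = 0
∂²φ/∂q² = 36
∂²φ/∂r² = 0
∇²φ = 36
At (1, -3, 1): 36.

36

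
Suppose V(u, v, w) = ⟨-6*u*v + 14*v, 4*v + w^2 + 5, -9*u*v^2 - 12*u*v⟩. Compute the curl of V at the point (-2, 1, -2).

(∇×V)₁ = ∂V₃/∂v − ∂V₂/∂w = -18*u*v - 12*u - 2*w
(∇×V)₂ = ∂V₁/∂w − ∂V₃/∂u = 9*v^2 + 12*v
(∇×V)₃ = ∂V₂/∂u − ∂V₁/∂v = 6*u - 14
∇×V = (-18*u*v - 12*u - 2*w, 9*v^2 + 12*v, 6*u - 14)
At (-2, 1, -2): (64, 21, -26).

(64, 21, -26)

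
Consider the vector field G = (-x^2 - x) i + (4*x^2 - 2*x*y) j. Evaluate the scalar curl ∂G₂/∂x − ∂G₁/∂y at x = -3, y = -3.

∂G₂/∂x = 8*x - 2*y
∂G₁/∂y = 0
Scalar curl = 8*x - 2*y
At (-3, -3): -18.

-18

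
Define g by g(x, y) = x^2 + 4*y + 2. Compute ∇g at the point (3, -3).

∂g/∂x = 2*x
∂g/∂y = 4
∇g = (2*x, 4)
At (3, -3): (6, 4).

(6, 4)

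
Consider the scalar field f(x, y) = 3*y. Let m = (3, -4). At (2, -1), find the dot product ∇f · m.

-12

∂f/∂x = 0
∂f/∂y = 3
∇f at (2, -1) = (0, 3)
∇f · m = (0)(3) + (3)(-4) = -12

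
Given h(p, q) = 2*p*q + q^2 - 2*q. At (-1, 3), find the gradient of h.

(6, 2)

∂h/∂p = 2*q
∂h/∂q = 2*p + 2*q - 2
∇h = (2*q, 2*p + 2*q - 2)
At (-1, 3): (6, 2).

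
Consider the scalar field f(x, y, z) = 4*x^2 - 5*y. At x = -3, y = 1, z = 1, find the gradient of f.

(-24, -5, 0)

∂f/∂x = 8*x
∂f/∂y = -5
∂f/∂z = 0
∇f = (8*x, -5, 0)
At (-3, 1, 1): (-24, -5, 0).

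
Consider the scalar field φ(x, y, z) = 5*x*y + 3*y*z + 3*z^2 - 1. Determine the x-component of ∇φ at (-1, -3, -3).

(∇φ)_1 = ∂φ/∂x = 5*y
At (-1, -3, -3): -15.

-15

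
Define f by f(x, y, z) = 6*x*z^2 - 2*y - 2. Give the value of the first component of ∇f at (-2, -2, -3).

(∇f)_1 = ∂f/∂x = 6*z^2
At (-2, -2, -3): 54.

54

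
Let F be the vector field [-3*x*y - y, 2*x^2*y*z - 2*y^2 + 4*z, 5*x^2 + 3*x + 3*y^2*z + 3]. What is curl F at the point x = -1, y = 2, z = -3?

(∇×F)₁ = ∂F₃/∂y − ∂F₂/∂z = -2*x^2*y + 6*y*z - 4
(∇×F)₂ = ∂F₁/∂z − ∂F₃/∂x = -10*x - 3
(∇×F)₃ = ∂F₂/∂x − ∂F₁/∂y = 4*x*y*z + 3*x + 1
∇×F = (-2*x^2*y + 6*y*z - 4, -10*x - 3, 4*x*y*z + 3*x + 1)
At (-1, 2, -3): (-44, 7, 22).

(-44, 7, 22)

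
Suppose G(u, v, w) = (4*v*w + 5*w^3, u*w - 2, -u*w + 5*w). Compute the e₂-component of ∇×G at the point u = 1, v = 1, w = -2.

(∇×G)_2 = ∂G₁/∂w − ∂G₃/∂u
= 4*v + 15*w^2 − (-w)
= 4*v + 15*w^2 + w
At (1, 1, -2): 62.

62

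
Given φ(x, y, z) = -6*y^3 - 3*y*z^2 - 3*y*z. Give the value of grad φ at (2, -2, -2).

(0, -78, -18)

∂φ/∂x = 0
∂φ/∂y = -18*y^2 - 3*z^2 - 3*z
∂φ/∂z = -6*y*z - 3*y
∇φ = (0, -18*y^2 - 3*z^2 - 3*z, -6*y*z - 3*y)
At (2, -2, -2): (0, -78, -18).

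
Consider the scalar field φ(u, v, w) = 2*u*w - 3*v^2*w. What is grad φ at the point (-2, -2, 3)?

(6, 36, -16)

∂φ/∂u = 2*w
∂φ/∂v = -6*v*w
∂φ/∂w = 2*u - 3*v^2
∇φ = (2*w, -6*v*w, 2*u - 3*v^2)
At (-2, -2, 3): (6, 36, -16).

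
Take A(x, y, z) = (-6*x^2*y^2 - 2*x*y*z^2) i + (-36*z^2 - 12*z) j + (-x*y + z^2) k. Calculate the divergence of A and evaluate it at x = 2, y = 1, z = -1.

∂A₁/∂x = -12*x*y^2 - 2*y*z^2
∂A₂/∂y = 0
∂A₃/∂z = 2*z
∇·A = -12*x*y^2 - 2*y*z^2 + 2*z
At (2, 1, -1): -28.

-28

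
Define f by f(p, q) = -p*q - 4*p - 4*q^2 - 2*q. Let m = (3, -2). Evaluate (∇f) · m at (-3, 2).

∂f/∂p = -q - 4
∂f/∂q = -p - 8*q - 2
∇f at (-3, 2) = (-6, -15)
∇f · m = (-6)(3) + (-15)(-2) = 12

12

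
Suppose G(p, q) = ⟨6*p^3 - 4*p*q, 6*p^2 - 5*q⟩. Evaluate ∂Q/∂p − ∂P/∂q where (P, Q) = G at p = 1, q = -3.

∂G₂/∂p = 12*p
∂G₁/∂q = -4*p
Scalar curl = 16*p
At (1, -3): 16.

16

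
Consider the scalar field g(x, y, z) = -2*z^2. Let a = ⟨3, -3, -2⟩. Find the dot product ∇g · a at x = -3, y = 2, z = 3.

24

∂g/∂x = 0
∂g/∂y = 0
∂g/∂z = -4*z
∇g at (-3, 2, 3) = (0, 0, -12)
∇g · a = (0)(3) + (0)(-3) + (-12)(-2) = 24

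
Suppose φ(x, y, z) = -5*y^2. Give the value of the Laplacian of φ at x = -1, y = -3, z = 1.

∂²φ/∂x² = 0
∂²φ/∂y² = -10
∂²φ/∂z² = 0
∇²φ = -10
At (-1, -3, 1): -10.

-10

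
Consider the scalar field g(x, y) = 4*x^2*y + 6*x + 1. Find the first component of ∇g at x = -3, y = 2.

-42

(∇g)_1 = ∂g/∂x = 8*x*y + 6
At (-3, 2): -42.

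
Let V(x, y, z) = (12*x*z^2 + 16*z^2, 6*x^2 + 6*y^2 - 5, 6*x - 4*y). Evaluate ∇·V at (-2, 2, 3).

132

∂V₁/∂x = 12*z^2
∂V₂/∂y = 12*y
∂V₃/∂z = 0
∇·V = 12*y + 12*z^2
At (-2, 2, 3): 132.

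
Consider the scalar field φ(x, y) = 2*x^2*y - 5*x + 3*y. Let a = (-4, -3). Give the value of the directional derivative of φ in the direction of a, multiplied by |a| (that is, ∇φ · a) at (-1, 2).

37

∂φ/∂x = 4*x*y - 5
∂φ/∂y = 2*x^2 + 3
∇φ at (-1, 2) = (-13, 5)
∇φ · a = (-13)(-4) + (5)(-3) = 37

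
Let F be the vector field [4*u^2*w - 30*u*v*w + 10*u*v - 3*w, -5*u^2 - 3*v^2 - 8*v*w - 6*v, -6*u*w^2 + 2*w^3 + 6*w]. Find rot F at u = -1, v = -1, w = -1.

(-8, -23, 50)

(∇×F)₁ = ∂F₃/∂v − ∂F₂/∂w = 8*v
(∇×F)₂ = ∂F₁/∂w − ∂F₃/∂u = 4*u^2 - 30*u*v + 6*w^2 - 3
(∇×F)₃ = ∂F₂/∂u − ∂F₁/∂v = 30*u*w - 20*u
∇×F = (8*v, 4*u^2 - 30*u*v + 6*w^2 - 3, 30*u*w - 20*u)
At (-1, -1, -1): (-8, -23, 50).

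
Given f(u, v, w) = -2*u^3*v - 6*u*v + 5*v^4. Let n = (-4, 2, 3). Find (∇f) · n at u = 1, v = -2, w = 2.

-432

∂f/∂u = -6*u^2*v - 6*v
∂f/∂v = -2*u^3 - 6*u + 20*v^3
∂f/∂w = 0
∇f at (1, -2, 2) = (24, -168, 0)
∇f · n = (24)(-4) + (-168)(2) + (0)(3) = -432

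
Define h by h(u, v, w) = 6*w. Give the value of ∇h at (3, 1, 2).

(0, 0, 6)

∂h/∂u = 0
∂h/∂v = 0
∂h/∂w = 6
∇h = (0, 0, 6)
At (3, 1, 2): (0, 0, 6).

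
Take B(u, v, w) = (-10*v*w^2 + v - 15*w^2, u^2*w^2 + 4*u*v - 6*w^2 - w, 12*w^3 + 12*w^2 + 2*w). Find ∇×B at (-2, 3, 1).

(5, -90, 17)

(∇×B)₁ = ∂B₃/∂v − ∂B₂/∂w = -2*u^2*w + 12*w + 1
(∇×B)₂ = ∂B₁/∂w − ∂B₃/∂u = -20*v*w - 30*w
(∇×B)₃ = ∂B₂/∂u − ∂B₁/∂v = 2*u*w^2 + 4*v + 10*w^2 - 1
∇×B = (-2*u^2*w + 12*w + 1, -20*v*w - 30*w, 2*u*w^2 + 4*v + 10*w^2 - 1)
At (-2, 3, 1): (5, -90, 17).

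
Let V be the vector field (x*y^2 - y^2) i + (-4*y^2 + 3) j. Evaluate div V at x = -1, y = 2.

-12

∂V₁/∂x = y^2
∂V₂/∂y = -8*y
∇·V = y^2 - 8*y
At (-1, 2): -12.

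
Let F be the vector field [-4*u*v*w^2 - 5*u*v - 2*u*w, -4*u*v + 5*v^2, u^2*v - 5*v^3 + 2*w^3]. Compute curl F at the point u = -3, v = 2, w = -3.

(∇×F)₁ = ∂F₃/∂v − ∂F₂/∂w = u^2 - 15*v^2
(∇×F)₂ = ∂F₁/∂w − ∂F₃/∂u = -8*u*v*w - 2*u*v - 2*u
(∇×F)₃ = ∂F₂/∂u − ∂F₁/∂v = 4*u*w^2 + 5*u - 4*v
∇×F = (u^2 - 15*v^2, -8*u*v*w - 2*u*v - 2*u, 4*u*w^2 + 5*u - 4*v)
At (-3, 2, -3): (-51, -126, -131).

(-51, -126, -131)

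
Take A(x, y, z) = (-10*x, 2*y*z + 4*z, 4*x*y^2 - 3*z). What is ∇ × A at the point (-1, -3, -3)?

(∇×A)₁ = ∂A₃/∂y − ∂A₂/∂z = 8*x*y - 2*y - 4
(∇×A)₂ = ∂A₁/∂z − ∂A₃/∂x = -4*y^2
(∇×A)₃ = ∂A₂/∂x − ∂A₁/∂y = 0
∇×A = (8*x*y - 2*y - 4, -4*y^2, 0)
At (-1, -3, -3): (26, -36, 0).

(26, -36, 0)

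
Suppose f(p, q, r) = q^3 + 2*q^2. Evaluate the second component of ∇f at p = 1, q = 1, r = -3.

(∇f)_2 = ∂f/∂q = 3*q^2 + 4*q
At (1, 1, -3): 7.

7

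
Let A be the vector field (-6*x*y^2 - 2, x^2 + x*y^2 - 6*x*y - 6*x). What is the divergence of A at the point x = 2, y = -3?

∂A₁/∂x = -6*y^2
∂A₂/∂y = 2*x*y - 6*x
∇·A = 2*x*y - 6*x - 6*y^2
At (2, -3): -78.

-78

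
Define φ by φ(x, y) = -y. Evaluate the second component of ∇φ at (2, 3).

-1

(∇φ)_2 = ∂φ/∂y = -1
At (2, 3): -1.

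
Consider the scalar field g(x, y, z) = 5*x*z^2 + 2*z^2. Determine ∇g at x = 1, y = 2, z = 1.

(5, 0, 14)

∂g/∂x = 5*z^2
∂g/∂y = 0
∂g/∂z = 10*x*z + 4*z
∇g = (5*z^2, 0, 10*x*z + 4*z)
At (1, 2, 1): (5, 0, 14).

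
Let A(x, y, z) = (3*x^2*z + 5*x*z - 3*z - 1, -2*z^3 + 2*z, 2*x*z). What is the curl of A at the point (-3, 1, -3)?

(∇×A)₁ = ∂A₃/∂y − ∂A₂/∂z = 6*z^2 - 2
(∇×A)₂ = ∂A₁/∂z − ∂A₃/∂x = 3*x^2 + 5*x - 2*z - 3
(∇×A)₃ = ∂A₂/∂x − ∂A₁/∂y = 0
∇×A = (6*z^2 - 2, 3*x^2 + 5*x - 2*z - 3, 0)
At (-3, 1, -3): (52, 15, 0).

(52, 15, 0)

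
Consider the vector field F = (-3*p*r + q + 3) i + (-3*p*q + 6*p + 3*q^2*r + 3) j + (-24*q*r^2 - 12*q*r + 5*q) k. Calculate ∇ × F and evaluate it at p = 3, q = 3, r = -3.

(∇×F)₁ = ∂F₃/∂q − ∂F₂/∂r = -3*q^2 - 24*r^2 - 12*r + 5
(∇×F)₂ = ∂F₁/∂r − ∂F₃/∂p = -3*p
(∇×F)₃ = ∂F₂/∂p − ∂F₁/∂q = -3*q + 5
∇×F = (-3*q^2 - 24*r^2 - 12*r + 5, -3*p, -3*q + 5)
At (3, 3, -3): (-202, -9, -4).

(-202, -9, -4)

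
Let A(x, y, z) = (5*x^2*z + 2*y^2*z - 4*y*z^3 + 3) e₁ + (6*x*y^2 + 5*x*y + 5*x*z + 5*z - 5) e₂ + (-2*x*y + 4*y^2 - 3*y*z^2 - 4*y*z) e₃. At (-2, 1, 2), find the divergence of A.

-90

∂A₁/∂x = 10*x*z
∂A₂/∂y = 12*x*y + 5*x
∂A₃/∂z = -6*y*z - 4*y
∇·A = 12*x*y + 10*x*z + 5*x - 6*y*z - 4*y
At (-2, 1, 2): -90.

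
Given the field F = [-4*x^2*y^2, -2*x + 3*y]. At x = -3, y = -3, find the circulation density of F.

-218

∂F₂/∂x = -2
∂F₁/∂y = -8*x^2*y
Scalar curl = 8*x^2*y - 2
At (-3, -3): -218.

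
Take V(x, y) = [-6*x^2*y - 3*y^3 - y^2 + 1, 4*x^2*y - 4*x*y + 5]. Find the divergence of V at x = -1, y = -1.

-4

∂V₁/∂x = -12*x*y
∂V₂/∂y = 4*x^2 - 4*x
∇·V = 4*x^2 - 12*x*y - 4*x
At (-1, -1): -4.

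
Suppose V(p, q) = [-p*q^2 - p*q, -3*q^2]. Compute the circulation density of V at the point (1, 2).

5

∂V₂/∂p = 0
∂V₁/∂q = -2*p*q - p
Scalar curl = 2*p*q + p
At (1, 2): 5.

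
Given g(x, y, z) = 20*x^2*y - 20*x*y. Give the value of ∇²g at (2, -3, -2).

-120

∂²g/∂x² = 40*y
∂²g/∂y² = 0
∂²g/∂z² = 0
∇²g = 40*y
At (2, -3, -2): -120.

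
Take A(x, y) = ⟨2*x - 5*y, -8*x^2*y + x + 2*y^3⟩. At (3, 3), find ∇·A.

∂A₁/∂x = 2
∂A₂/∂y = -8*x^2 + 6*y^2
∇·A = -8*x^2 + 6*y^2 + 2
At (3, 3): -16.

-16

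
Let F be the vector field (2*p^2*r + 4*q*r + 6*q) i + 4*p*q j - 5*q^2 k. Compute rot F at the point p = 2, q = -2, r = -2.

(20, 0, -6)

(∇×F)₁ = ∂F₃/∂q − ∂F₂/∂r = -10*q
(∇×F)₂ = ∂F₁/∂r − ∂F₃/∂p = 2*p^2 + 4*q
(∇×F)₃ = ∂F₂/∂p − ∂F₁/∂q = 4*q - 4*r - 6
∇×F = (-10*q, 2*p^2 + 4*q, 4*q - 4*r - 6)
At (2, -2, -2): (20, 0, -6).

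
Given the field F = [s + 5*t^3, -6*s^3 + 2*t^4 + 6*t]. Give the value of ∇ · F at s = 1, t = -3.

-209

∂F₁/∂s = 1
∂F₂/∂t = 8*t^3 + 6
∇·F = 8*t^3 + 7
At (1, -3): -209.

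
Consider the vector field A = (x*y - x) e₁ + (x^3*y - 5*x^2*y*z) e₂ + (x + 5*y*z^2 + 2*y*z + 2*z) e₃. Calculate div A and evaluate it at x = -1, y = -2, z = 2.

-56

∂A₁/∂x = y - 1
∂A₂/∂y = x^3 - 5*x^2*z
∂A₃/∂z = 10*y*z + 2*y + 2
∇·A = x^3 - 5*x^2*z + 10*y*z + 3*y + 1
At (-1, -2, 2): -56.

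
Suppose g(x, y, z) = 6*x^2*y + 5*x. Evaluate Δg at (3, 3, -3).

36

∂²g/∂x² = 12*y
∂²g/∂y² = 0
∂²g/∂z² = 0
∇²g = 12*y
At (3, 3, -3): 36.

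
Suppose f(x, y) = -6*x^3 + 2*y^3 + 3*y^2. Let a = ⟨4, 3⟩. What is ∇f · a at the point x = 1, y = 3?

∂f/∂x = -18*x^2
∂f/∂y = 6*y^2 + 6*y
∇f at (1, 3) = (-18, 72)
∇f · a = (-18)(4) + (72)(3) = 144

144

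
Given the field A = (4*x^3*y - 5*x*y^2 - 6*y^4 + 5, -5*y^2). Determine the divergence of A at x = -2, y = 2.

56

∂A₁/∂x = 12*x^2*y - 5*y^2
∂A₂/∂y = -10*y
∇·A = 12*x^2*y - 5*y^2 - 10*y
At (-2, 2): 56.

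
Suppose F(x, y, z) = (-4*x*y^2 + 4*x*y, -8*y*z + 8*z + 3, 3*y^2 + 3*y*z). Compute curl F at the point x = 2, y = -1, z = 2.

(-16, 0, -24)

(∇×F)₁ = ∂F₃/∂y − ∂F₂/∂z = 14*y + 3*z - 8
(∇×F)₂ = ∂F₁/∂z − ∂F₃/∂x = 0
(∇×F)₃ = ∂F₂/∂x − ∂F₁/∂y = 8*x*y - 4*x
∇×F = (14*y + 3*z - 8, 0, 8*x*y - 4*x)
At (2, -1, 2): (-16, 0, -24).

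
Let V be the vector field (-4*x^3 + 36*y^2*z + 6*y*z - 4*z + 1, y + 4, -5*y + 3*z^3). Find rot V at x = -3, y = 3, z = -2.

(∇×V)₁ = ∂V₃/∂y − ∂V₂/∂z = -5
(∇×V)₂ = ∂V₁/∂z − ∂V₃/∂x = 36*y^2 + 6*y - 4
(∇×V)₃ = ∂V₂/∂x − ∂V₁/∂y = -72*y*z - 6*z
∇×V = (-5, 36*y^2 + 6*y - 4, -72*y*z - 6*z)
At (-3, 3, -2): (-5, 338, 444).

(-5, 338, 444)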